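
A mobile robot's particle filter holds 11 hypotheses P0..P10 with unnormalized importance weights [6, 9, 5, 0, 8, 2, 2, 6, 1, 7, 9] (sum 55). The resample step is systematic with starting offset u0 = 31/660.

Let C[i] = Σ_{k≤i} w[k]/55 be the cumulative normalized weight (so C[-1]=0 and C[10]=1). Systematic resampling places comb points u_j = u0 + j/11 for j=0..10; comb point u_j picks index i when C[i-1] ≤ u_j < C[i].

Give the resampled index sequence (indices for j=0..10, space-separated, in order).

C = [6/55, 3/11, 4/11, 4/11, 28/55, 6/11, 32/55, 38/55, 39/55, 46/55, 1]
j=0: u_0=31/660 ∈ [0, 6/55) → index 0
j=1: u_1=91/660 ∈ [6/55, 3/11) → index 1
j=2: u_2=151/660 ∈ [6/55, 3/11) → index 1
j=3: u_3=211/660 ∈ [3/11, 4/11) → index 2
j=4: u_4=271/660 ∈ [4/11, 28/55) → index 4
j=5: u_5=331/660 ∈ [4/11, 28/55) → index 4
j=6: u_6=391/660 ∈ [32/55, 38/55) → index 7
j=7: u_7=41/60 ∈ [32/55, 38/55) → index 7
j=8: u_8=511/660 ∈ [39/55, 46/55) → index 9
j=9: u_9=571/660 ∈ [46/55, 1) → index 10
j=10: u_10=631/660 ∈ [46/55, 1) → index 10

0 1 1 2 4 4 7 7 9 10 10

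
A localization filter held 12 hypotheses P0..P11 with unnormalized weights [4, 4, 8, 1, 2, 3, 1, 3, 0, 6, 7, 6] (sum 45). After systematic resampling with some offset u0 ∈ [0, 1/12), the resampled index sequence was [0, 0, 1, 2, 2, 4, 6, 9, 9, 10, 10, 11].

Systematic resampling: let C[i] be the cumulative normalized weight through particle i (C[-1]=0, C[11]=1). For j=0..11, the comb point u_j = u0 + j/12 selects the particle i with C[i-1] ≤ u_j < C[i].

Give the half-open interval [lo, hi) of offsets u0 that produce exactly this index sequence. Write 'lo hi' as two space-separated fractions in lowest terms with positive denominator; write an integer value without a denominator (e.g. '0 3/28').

0 1/180

C = [4/45, 8/45, 16/45, 17/45, 19/45, 22/45, 23/45, 26/45, 26/45, 32/45, 13/15, 1]
j=0 picked index 0: u0 ∈ [0, 4/45)
j=1 picked index 0: u0 ∈ [-1/12, 1/180)
j=2 picked index 1: u0 ∈ [-7/90, 1/90)
j=3 picked index 2: u0 ∈ [-13/180, 19/180)
j=4 picked index 2: u0 ∈ [-7/45, 1/45)
j=5 picked index 4: u0 ∈ [-7/180, 1/180)
j=6 picked index 6: u0 ∈ [-1/90, 1/90)
j=7 picked index 9: u0 ∈ [-1/180, 23/180)
j=8 picked index 9: u0 ∈ [-4/45, 2/45)
j=9 picked index 10: u0 ∈ [-7/180, 7/60)
j=10 picked index 10: u0 ∈ [-11/90, 1/30)
j=11 picked index 11: u0 ∈ [-1/20, 1/12)
intersection: [0, 1/180)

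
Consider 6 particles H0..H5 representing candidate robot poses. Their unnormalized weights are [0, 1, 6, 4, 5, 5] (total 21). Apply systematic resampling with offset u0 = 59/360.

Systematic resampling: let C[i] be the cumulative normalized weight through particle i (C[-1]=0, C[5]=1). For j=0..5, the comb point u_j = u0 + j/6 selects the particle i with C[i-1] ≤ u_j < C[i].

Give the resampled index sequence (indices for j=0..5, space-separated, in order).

2 2 3 4 5 5

C = [0, 1/21, 1/3, 11/21, 16/21, 1]
j=0: u_0=59/360 ∈ [1/21, 1/3) → index 2
j=1: u_1=119/360 ∈ [1/21, 1/3) → index 2
j=2: u_2=179/360 ∈ [1/3, 11/21) → index 3
j=3: u_3=239/360 ∈ [11/21, 16/21) → index 4
j=4: u_4=299/360 ∈ [16/21, 1) → index 5
j=5: u_5=359/360 ∈ [16/21, 1) → index 5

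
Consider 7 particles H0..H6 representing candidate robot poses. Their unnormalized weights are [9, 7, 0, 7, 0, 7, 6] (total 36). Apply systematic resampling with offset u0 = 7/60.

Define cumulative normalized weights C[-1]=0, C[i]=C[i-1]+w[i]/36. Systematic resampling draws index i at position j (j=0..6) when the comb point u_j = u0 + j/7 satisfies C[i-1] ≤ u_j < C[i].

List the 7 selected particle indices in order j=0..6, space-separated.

0 1 1 3 5 5 6

C = [1/4, 4/9, 4/9, 23/36, 23/36, 5/6, 1]
j=0: u_0=7/60 ∈ [0, 1/4) → index 0
j=1: u_1=109/420 ∈ [1/4, 4/9) → index 1
j=2: u_2=169/420 ∈ [1/4, 4/9) → index 1
j=3: u_3=229/420 ∈ [4/9, 23/36) → index 3
j=4: u_4=289/420 ∈ [23/36, 5/6) → index 5
j=5: u_5=349/420 ∈ [23/36, 5/6) → index 5
j=6: u_6=409/420 ∈ [5/6, 1) → index 6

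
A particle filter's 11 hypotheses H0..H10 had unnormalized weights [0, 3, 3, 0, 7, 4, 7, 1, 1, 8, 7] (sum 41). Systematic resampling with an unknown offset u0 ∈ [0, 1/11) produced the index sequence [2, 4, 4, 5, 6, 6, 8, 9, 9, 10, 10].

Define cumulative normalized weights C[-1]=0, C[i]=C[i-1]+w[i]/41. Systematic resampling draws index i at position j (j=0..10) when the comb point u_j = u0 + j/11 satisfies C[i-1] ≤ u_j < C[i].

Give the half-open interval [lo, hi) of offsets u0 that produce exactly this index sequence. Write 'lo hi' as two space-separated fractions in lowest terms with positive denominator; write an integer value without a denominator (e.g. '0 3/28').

C = [0, 3/41, 6/41, 6/41, 13/41, 17/41, 24/41, 25/41, 26/41, 34/41, 1]
j=0 picked index 2: u0 ∈ [3/41, 6/41)
j=1 picked index 4: u0 ∈ [25/451, 102/451)
j=2 picked index 4: u0 ∈ [-16/451, 61/451)
j=3 picked index 5: u0 ∈ [20/451, 64/451)
j=4 picked index 6: u0 ∈ [23/451, 100/451)
j=5 picked index 6: u0 ∈ [-18/451, 59/451)
j=6 picked index 8: u0 ∈ [29/451, 40/451)
j=7 picked index 9: u0 ∈ [-1/451, 87/451)
j=8 picked index 9: u0 ∈ [-42/451, 46/451)
j=9 picked index 10: u0 ∈ [5/451, 2/11)
j=10 picked index 10: u0 ∈ [-36/451, 1/11)
intersection: [3/41, 40/451)

3/41 40/451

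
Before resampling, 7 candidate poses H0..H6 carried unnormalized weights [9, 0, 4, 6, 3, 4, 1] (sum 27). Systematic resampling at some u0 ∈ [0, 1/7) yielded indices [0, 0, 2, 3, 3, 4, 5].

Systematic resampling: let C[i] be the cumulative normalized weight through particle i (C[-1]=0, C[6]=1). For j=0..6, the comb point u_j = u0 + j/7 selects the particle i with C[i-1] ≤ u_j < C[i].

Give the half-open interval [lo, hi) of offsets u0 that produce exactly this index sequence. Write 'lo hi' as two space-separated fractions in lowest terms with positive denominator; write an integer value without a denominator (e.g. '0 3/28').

C = [1/3, 1/3, 13/27, 19/27, 22/27, 26/27, 1]
j=0 picked index 0: u0 ∈ [0, 1/3)
j=1 picked index 0: u0 ∈ [-1/7, 4/21)
j=2 picked index 2: u0 ∈ [1/21, 37/189)
j=3 picked index 3: u0 ∈ [10/189, 52/189)
j=4 picked index 3: u0 ∈ [-17/189, 25/189)
j=5 picked index 4: u0 ∈ [-2/189, 19/189)
j=6 picked index 5: u0 ∈ [-8/189, 20/189)
intersection: [10/189, 19/189)

10/189 19/189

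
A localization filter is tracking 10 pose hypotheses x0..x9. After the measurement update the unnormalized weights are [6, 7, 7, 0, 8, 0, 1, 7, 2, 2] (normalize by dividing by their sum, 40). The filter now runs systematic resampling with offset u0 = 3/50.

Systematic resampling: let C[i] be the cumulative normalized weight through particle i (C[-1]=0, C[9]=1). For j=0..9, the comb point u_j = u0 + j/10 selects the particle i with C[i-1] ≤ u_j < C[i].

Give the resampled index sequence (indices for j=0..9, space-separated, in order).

0 1 1 2 2 4 4 7 7 9

C = [3/20, 13/40, 1/2, 1/2, 7/10, 7/10, 29/40, 9/10, 19/20, 1]
j=0: u_0=3/50 ∈ [0, 3/20) → index 0
j=1: u_1=4/25 ∈ [3/20, 13/40) → index 1
j=2: u_2=13/50 ∈ [3/20, 13/40) → index 1
j=3: u_3=9/25 ∈ [13/40, 1/2) → index 2
j=4: u_4=23/50 ∈ [13/40, 1/2) → index 2
j=5: u_5=14/25 ∈ [1/2, 7/10) → index 4
j=6: u_6=33/50 ∈ [1/2, 7/10) → index 4
j=7: u_7=19/25 ∈ [29/40, 9/10) → index 7
j=8: u_8=43/50 ∈ [29/40, 9/10) → index 7
j=9: u_9=24/25 ∈ [19/20, 1) → index 9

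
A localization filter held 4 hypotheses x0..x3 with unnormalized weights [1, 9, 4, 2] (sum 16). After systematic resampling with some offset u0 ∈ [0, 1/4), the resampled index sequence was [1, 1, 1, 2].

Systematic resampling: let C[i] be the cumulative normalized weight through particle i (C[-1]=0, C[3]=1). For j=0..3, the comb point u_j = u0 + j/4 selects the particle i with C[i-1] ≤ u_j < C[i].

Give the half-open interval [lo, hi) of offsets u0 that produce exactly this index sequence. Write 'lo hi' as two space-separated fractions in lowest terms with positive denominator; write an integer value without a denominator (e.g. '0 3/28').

C = [1/16, 5/8, 7/8, 1]
j=0 picked index 1: u0 ∈ [1/16, 5/8)
j=1 picked index 1: u0 ∈ [-3/16, 3/8)
j=2 picked index 1: u0 ∈ [-7/16, 1/8)
j=3 picked index 2: u0 ∈ [-1/8, 1/8)
intersection: [1/16, 1/8)

1/16 1/8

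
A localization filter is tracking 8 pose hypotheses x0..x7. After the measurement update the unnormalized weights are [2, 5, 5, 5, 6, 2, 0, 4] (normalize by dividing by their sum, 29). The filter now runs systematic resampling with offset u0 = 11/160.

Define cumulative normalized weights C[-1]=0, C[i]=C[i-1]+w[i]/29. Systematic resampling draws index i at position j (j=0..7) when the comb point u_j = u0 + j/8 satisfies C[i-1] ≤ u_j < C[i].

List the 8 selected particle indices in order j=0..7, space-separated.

0 1 2 3 3 4 5 7

C = [2/29, 7/29, 12/29, 17/29, 23/29, 25/29, 25/29, 1]
j=0: u_0=11/160 ∈ [0, 2/29) → index 0
j=1: u_1=31/160 ∈ [2/29, 7/29) → index 1
j=2: u_2=51/160 ∈ [7/29, 12/29) → index 2
j=3: u_3=71/160 ∈ [12/29, 17/29) → index 3
j=4: u_4=91/160 ∈ [12/29, 17/29) → index 3
j=5: u_5=111/160 ∈ [17/29, 23/29) → index 4
j=6: u_6=131/160 ∈ [23/29, 25/29) → index 5
j=7: u_7=151/160 ∈ [25/29, 1) → index 7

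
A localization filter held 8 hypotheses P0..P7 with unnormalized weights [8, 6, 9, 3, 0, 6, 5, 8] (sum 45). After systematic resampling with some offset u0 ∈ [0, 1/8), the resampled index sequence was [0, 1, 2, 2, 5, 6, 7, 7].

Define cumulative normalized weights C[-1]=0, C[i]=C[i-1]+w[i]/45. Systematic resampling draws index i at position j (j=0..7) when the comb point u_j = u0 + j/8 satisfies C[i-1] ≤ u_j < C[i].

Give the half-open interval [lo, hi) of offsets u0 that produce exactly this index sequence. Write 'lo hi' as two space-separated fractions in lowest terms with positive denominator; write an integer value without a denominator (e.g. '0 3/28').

31/360 1/8

C = [8/45, 14/45, 23/45, 26/45, 26/45, 32/45, 37/45, 1]
j=0 picked index 0: u0 ∈ [0, 8/45)
j=1 picked index 1: u0 ∈ [19/360, 67/360)
j=2 picked index 2: u0 ∈ [11/180, 47/180)
j=3 picked index 2: u0 ∈ [-23/360, 49/360)
j=4 picked index 5: u0 ∈ [7/90, 19/90)
j=5 picked index 6: u0 ∈ [31/360, 71/360)
j=6 picked index 7: u0 ∈ [13/180, 1/4)
j=7 picked index 7: u0 ∈ [-19/360, 1/8)
intersection: [31/360, 1/8)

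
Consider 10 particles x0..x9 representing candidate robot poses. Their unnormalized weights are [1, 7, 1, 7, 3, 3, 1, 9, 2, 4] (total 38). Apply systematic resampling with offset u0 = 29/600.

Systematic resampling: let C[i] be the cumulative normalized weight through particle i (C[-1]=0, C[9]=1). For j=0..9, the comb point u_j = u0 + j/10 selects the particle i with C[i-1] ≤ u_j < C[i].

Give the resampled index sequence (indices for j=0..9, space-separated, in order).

C = [1/38, 4/19, 9/38, 8/19, 1/2, 11/19, 23/38, 16/19, 17/19, 1]
j=0: u_0=29/600 ∈ [1/38, 4/19) → index 1
j=1: u_1=89/600 ∈ [1/38, 4/19) → index 1
j=2: u_2=149/600 ∈ [9/38, 8/19) → index 3
j=3: u_3=209/600 ∈ [9/38, 8/19) → index 3
j=4: u_4=269/600 ∈ [8/19, 1/2) → index 4
j=5: u_5=329/600 ∈ [1/2, 11/19) → index 5
j=6: u_6=389/600 ∈ [23/38, 16/19) → index 7
j=7: u_7=449/600 ∈ [23/38, 16/19) → index 7
j=8: u_8=509/600 ∈ [16/19, 17/19) → index 8
j=9: u_9=569/600 ∈ [17/19, 1) → index 9

1 1 3 3 4 5 7 7 8 9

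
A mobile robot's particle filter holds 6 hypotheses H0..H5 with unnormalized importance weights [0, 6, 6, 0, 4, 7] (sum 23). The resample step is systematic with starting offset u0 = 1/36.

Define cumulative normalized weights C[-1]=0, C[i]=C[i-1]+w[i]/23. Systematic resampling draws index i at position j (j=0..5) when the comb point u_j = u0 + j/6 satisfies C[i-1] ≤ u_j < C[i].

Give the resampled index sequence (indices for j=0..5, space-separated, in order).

C = [0, 6/23, 12/23, 12/23, 16/23, 1]
j=0: u_0=1/36 ∈ [0, 6/23) → index 1
j=1: u_1=7/36 ∈ [0, 6/23) → index 1
j=2: u_2=13/36 ∈ [6/23, 12/23) → index 2
j=3: u_3=19/36 ∈ [12/23, 16/23) → index 4
j=4: u_4=25/36 ∈ [12/23, 16/23) → index 4
j=5: u_5=31/36 ∈ [16/23, 1) → index 5

1 1 2 4 4 5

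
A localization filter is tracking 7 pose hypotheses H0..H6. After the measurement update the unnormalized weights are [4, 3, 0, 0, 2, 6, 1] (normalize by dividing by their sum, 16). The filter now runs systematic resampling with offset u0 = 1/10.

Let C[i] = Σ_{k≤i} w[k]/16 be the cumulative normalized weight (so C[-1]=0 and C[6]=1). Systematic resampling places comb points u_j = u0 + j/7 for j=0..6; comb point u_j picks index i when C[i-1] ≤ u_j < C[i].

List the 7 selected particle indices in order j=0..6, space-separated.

C = [1/4, 7/16, 7/16, 7/16, 9/16, 15/16, 1]
j=0: u_0=1/10 ∈ [0, 1/4) → index 0
j=1: u_1=17/70 ∈ [0, 1/4) → index 0
j=2: u_2=27/70 ∈ [1/4, 7/16) → index 1
j=3: u_3=37/70 ∈ [7/16, 9/16) → index 4
j=4: u_4=47/70 ∈ [9/16, 15/16) → index 5
j=5: u_5=57/70 ∈ [9/16, 15/16) → index 5
j=6: u_6=67/70 ∈ [15/16, 1) → index 6

0 0 1 4 5 5 6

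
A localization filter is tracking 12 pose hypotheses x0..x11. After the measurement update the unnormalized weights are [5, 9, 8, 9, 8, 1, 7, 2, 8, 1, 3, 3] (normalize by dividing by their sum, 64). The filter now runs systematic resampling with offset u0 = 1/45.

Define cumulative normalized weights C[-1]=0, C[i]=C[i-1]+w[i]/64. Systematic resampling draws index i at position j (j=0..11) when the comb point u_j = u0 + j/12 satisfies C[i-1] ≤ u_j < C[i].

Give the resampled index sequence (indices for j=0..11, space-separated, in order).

0 1 1 2 3 3 4 4 6 8 8 10

C = [5/64, 7/32, 11/32, 31/64, 39/64, 5/8, 47/64, 49/64, 57/64, 29/32, 61/64, 1]
j=0: u_0=1/45 ∈ [0, 5/64) → index 0
j=1: u_1=19/180 ∈ [5/64, 7/32) → index 1
j=2: u_2=17/90 ∈ [5/64, 7/32) → index 1
j=3: u_3=49/180 ∈ [7/32, 11/32) → index 2
j=4: u_4=16/45 ∈ [11/32, 31/64) → index 3
j=5: u_5=79/180 ∈ [11/32, 31/64) → index 3
j=6: u_6=47/90 ∈ [31/64, 39/64) → index 4
j=7: u_7=109/180 ∈ [31/64, 39/64) → index 4
j=8: u_8=31/45 ∈ [5/8, 47/64) → index 6
j=9: u_9=139/180 ∈ [49/64, 57/64) → index 8
j=10: u_10=77/90 ∈ [49/64, 57/64) → index 8
j=11: u_11=169/180 ∈ [29/32, 61/64) → index 10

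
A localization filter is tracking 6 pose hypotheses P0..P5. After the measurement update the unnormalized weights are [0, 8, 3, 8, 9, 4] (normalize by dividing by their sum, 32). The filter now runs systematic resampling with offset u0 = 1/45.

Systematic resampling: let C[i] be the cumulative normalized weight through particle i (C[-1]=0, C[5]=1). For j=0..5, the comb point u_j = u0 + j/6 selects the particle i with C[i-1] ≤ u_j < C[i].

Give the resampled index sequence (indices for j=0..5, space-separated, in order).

1 1 3 3 4 4

C = [0, 1/4, 11/32, 19/32, 7/8, 1]
j=0: u_0=1/45 ∈ [0, 1/4) → index 1
j=1: u_1=17/90 ∈ [0, 1/4) → index 1
j=2: u_2=16/45 ∈ [11/32, 19/32) → index 3
j=3: u_3=47/90 ∈ [11/32, 19/32) → index 3
j=4: u_4=31/45 ∈ [19/32, 7/8) → index 4
j=5: u_5=77/90 ∈ [19/32, 7/8) → index 4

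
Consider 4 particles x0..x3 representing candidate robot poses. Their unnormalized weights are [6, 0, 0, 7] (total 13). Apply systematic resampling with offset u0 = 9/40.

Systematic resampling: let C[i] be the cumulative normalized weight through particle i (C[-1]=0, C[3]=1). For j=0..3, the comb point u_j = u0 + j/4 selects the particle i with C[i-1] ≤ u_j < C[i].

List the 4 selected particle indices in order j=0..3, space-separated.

0 3 3 3

C = [6/13, 6/13, 6/13, 1]
j=0: u_0=9/40 ∈ [0, 6/13) → index 0
j=1: u_1=19/40 ∈ [6/13, 1) → index 3
j=2: u_2=29/40 ∈ [6/13, 1) → index 3
j=3: u_3=39/40 ∈ [6/13, 1) → index 3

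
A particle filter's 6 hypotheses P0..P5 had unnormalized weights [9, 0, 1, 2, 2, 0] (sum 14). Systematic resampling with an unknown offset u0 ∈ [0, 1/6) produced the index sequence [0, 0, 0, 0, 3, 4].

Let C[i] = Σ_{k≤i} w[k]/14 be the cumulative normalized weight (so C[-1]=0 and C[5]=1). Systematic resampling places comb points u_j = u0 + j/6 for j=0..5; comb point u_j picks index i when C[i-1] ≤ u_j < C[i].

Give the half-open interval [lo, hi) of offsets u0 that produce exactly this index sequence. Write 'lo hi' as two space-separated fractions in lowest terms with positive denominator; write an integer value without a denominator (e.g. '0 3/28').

1/21 1/7

C = [9/14, 9/14, 5/7, 6/7, 1, 1]
j=0 picked index 0: u0 ∈ [0, 9/14)
j=1 picked index 0: u0 ∈ [-1/6, 10/21)
j=2 picked index 0: u0 ∈ [-1/3, 13/42)
j=3 picked index 0: u0 ∈ [-1/2, 1/7)
j=4 picked index 3: u0 ∈ [1/21, 4/21)
j=5 picked index 4: u0 ∈ [1/42, 1/6)
intersection: [1/21, 1/7)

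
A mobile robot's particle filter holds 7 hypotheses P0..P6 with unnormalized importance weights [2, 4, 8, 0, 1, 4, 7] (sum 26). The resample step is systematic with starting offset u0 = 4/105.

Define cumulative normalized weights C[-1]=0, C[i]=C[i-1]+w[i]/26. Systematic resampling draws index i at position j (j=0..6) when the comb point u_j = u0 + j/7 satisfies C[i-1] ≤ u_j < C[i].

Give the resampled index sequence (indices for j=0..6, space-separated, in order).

0 1 2 2 5 6 6

C = [1/13, 3/13, 7/13, 7/13, 15/26, 19/26, 1]
j=0: u_0=4/105 ∈ [0, 1/13) → index 0
j=1: u_1=19/105 ∈ [1/13, 3/13) → index 1
j=2: u_2=34/105 ∈ [3/13, 7/13) → index 2
j=3: u_3=7/15 ∈ [3/13, 7/13) → index 2
j=4: u_4=64/105 ∈ [15/26, 19/26) → index 5
j=5: u_5=79/105 ∈ [19/26, 1) → index 6
j=6: u_6=94/105 ∈ [19/26, 1) → index 6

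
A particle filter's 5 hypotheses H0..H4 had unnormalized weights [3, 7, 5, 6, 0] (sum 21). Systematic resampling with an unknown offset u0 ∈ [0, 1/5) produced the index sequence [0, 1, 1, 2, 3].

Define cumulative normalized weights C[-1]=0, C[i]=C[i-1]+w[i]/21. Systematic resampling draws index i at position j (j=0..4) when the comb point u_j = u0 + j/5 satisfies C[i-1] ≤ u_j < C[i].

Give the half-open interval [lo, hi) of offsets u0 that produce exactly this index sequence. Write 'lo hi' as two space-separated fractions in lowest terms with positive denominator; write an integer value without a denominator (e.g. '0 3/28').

C = [1/7, 10/21, 5/7, 1, 1]
j=0 picked index 0: u0 ∈ [0, 1/7)
j=1 picked index 1: u0 ∈ [-2/35, 29/105)
j=2 picked index 1: u0 ∈ [-9/35, 8/105)
j=3 picked index 2: u0 ∈ [-13/105, 4/35)
j=4 picked index 3: u0 ∈ [-3/35, 1/5)
intersection: [0, 8/105)

0 8/105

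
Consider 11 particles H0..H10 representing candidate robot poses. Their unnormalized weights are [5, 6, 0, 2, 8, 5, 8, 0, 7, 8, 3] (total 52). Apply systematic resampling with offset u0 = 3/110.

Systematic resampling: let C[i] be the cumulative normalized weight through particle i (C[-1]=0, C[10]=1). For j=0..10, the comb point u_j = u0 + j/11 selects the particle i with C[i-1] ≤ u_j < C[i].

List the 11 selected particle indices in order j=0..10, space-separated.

C = [5/52, 11/52, 11/52, 1/4, 21/52, 1/2, 17/26, 17/26, 41/52, 49/52, 1]
j=0: u_0=3/110 ∈ [0, 5/52) → index 0
j=1: u_1=13/110 ∈ [5/52, 11/52) → index 1
j=2: u_2=23/110 ∈ [5/52, 11/52) → index 1
j=3: u_3=3/10 ∈ [1/4, 21/52) → index 4
j=4: u_4=43/110 ∈ [1/4, 21/52) → index 4
j=5: u_5=53/110 ∈ [21/52, 1/2) → index 5
j=6: u_6=63/110 ∈ [1/2, 17/26) → index 6
j=7: u_7=73/110 ∈ [17/26, 41/52) → index 8
j=8: u_8=83/110 ∈ [17/26, 41/52) → index 8
j=9: u_9=93/110 ∈ [41/52, 49/52) → index 9
j=10: u_10=103/110 ∈ [41/52, 49/52) → index 9

0 1 1 4 4 5 6 8 8 9 9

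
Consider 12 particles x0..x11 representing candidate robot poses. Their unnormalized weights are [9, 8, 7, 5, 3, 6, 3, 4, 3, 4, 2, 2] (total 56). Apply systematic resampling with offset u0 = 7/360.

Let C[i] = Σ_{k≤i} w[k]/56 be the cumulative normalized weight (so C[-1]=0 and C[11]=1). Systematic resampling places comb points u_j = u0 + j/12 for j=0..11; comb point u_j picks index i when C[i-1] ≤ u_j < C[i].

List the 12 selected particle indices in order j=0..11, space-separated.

0 0 1 1 2 3 4 5 6 7 8 10

C = [9/56, 17/56, 3/7, 29/56, 4/7, 19/28, 41/56, 45/56, 6/7, 13/14, 27/28, 1]
j=0: u_0=7/360 ∈ [0, 9/56) → index 0
j=1: u_1=37/360 ∈ [0, 9/56) → index 0
j=2: u_2=67/360 ∈ [9/56, 17/56) → index 1
j=3: u_3=97/360 ∈ [9/56, 17/56) → index 1
j=4: u_4=127/360 ∈ [17/56, 3/7) → index 2
j=5: u_5=157/360 ∈ [3/7, 29/56) → index 3
j=6: u_6=187/360 ∈ [29/56, 4/7) → index 4
j=7: u_7=217/360 ∈ [4/7, 19/28) → index 5
j=8: u_8=247/360 ∈ [19/28, 41/56) → index 6
j=9: u_9=277/360 ∈ [41/56, 45/56) → index 7
j=10: u_10=307/360 ∈ [45/56, 6/7) → index 8
j=11: u_11=337/360 ∈ [13/14, 27/28) → index 10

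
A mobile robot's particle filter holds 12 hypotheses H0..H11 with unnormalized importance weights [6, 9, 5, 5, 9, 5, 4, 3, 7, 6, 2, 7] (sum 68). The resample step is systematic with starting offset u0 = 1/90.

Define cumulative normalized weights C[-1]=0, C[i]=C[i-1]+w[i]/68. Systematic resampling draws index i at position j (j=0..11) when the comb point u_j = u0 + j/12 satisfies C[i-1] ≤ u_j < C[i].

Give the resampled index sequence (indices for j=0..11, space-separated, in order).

C = [3/34, 15/68, 5/17, 25/68, 1/2, 39/68, 43/68, 23/34, 53/68, 59/68, 61/68, 1]
j=0: u_0=1/90 ∈ [0, 3/34) → index 0
j=1: u_1=17/180 ∈ [3/34, 15/68) → index 1
j=2: u_2=8/45 ∈ [3/34, 15/68) → index 1
j=3: u_3=47/180 ∈ [15/68, 5/17) → index 2
j=4: u_4=31/90 ∈ [5/17, 25/68) → index 3
j=5: u_5=77/180 ∈ [25/68, 1/2) → index 4
j=6: u_6=23/45 ∈ [1/2, 39/68) → index 5
j=7: u_7=107/180 ∈ [39/68, 43/68) → index 6
j=8: u_8=61/90 ∈ [23/34, 53/68) → index 8
j=9: u_9=137/180 ∈ [23/34, 53/68) → index 8
j=10: u_10=38/45 ∈ [53/68, 59/68) → index 9
j=11: u_11=167/180 ∈ [61/68, 1) → index 11

0 1 1 2 3 4 5 6 8 8 9 11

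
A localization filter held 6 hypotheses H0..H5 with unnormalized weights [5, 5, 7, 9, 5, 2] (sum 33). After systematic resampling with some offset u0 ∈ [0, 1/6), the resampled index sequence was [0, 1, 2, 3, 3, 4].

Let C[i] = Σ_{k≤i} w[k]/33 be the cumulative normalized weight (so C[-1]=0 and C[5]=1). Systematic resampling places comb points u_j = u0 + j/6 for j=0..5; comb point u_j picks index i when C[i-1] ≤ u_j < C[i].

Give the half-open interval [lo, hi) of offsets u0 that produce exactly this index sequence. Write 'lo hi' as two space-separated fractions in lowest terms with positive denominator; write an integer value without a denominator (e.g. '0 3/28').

C = [5/33, 10/33, 17/33, 26/33, 31/33, 1]
j=0 picked index 0: u0 ∈ [0, 5/33)
j=1 picked index 1: u0 ∈ [-1/66, 3/22)
j=2 picked index 2: u0 ∈ [-1/33, 2/11)
j=3 picked index 3: u0 ∈ [1/66, 19/66)
j=4 picked index 3: u0 ∈ [-5/33, 4/33)
j=5 picked index 4: u0 ∈ [-1/22, 7/66)
intersection: [1/66, 7/66)

1/66 7/66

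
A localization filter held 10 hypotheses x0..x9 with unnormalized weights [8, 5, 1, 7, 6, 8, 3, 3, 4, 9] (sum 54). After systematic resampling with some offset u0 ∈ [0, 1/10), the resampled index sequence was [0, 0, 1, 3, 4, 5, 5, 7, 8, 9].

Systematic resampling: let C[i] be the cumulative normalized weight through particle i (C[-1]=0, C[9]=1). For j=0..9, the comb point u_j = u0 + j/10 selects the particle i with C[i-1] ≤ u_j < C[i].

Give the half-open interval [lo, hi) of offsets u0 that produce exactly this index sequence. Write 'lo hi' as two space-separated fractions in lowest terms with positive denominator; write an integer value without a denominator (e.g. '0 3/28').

C = [4/27, 13/54, 7/27, 7/18, 1/2, 35/54, 19/27, 41/54, 5/6, 1]
j=0 picked index 0: u0 ∈ [0, 4/27)
j=1 picked index 0: u0 ∈ [-1/10, 13/270)
j=2 picked index 1: u0 ∈ [-7/135, 11/270)
j=3 picked index 3: u0 ∈ [-11/270, 4/45)
j=4 picked index 4: u0 ∈ [-1/90, 1/10)
j=5 picked index 5: u0 ∈ [0, 4/27)
j=6 picked index 5: u0 ∈ [-1/10, 13/270)
j=7 picked index 7: u0 ∈ [1/270, 8/135)
j=8 picked index 8: u0 ∈ [-11/270, 1/30)
j=9 picked index 9: u0 ∈ [-1/15, 1/10)
intersection: [1/270, 1/30)

1/270 1/30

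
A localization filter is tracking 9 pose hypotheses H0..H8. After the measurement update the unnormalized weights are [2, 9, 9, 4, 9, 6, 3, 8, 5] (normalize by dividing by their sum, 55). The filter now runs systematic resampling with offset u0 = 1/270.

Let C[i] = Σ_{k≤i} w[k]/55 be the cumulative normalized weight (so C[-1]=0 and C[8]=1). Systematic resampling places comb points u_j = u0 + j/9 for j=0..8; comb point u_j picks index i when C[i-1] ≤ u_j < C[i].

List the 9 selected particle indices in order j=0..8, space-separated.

0 1 2 2 4 4 5 7 7

C = [2/55, 1/5, 4/11, 24/55, 3/5, 39/55, 42/55, 10/11, 1]
j=0: u_0=1/270 ∈ [0, 2/55) → index 0
j=1: u_1=31/270 ∈ [2/55, 1/5) → index 1
j=2: u_2=61/270 ∈ [1/5, 4/11) → index 2
j=3: u_3=91/270 ∈ [1/5, 4/11) → index 2
j=4: u_4=121/270 ∈ [24/55, 3/5) → index 4
j=5: u_5=151/270 ∈ [24/55, 3/5) → index 4
j=6: u_6=181/270 ∈ [3/5, 39/55) → index 5
j=7: u_7=211/270 ∈ [42/55, 10/11) → index 7
j=8: u_8=241/270 ∈ [42/55, 10/11) → index 7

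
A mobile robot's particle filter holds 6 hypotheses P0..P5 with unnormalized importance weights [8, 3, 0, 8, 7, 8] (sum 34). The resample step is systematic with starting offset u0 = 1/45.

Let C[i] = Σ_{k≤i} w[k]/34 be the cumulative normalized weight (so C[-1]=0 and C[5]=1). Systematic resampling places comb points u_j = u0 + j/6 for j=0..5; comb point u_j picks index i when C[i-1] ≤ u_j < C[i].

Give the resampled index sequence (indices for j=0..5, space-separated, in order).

0 0 3 3 4 5

C = [4/17, 11/34, 11/34, 19/34, 13/17, 1]
j=0: u_0=1/45 ∈ [0, 4/17) → index 0
j=1: u_1=17/90 ∈ [0, 4/17) → index 0
j=2: u_2=16/45 ∈ [11/34, 19/34) → index 3
j=3: u_3=47/90 ∈ [11/34, 19/34) → index 3
j=4: u_4=31/45 ∈ [19/34, 13/17) → index 4
j=5: u_5=77/90 ∈ [13/17, 1) → index 5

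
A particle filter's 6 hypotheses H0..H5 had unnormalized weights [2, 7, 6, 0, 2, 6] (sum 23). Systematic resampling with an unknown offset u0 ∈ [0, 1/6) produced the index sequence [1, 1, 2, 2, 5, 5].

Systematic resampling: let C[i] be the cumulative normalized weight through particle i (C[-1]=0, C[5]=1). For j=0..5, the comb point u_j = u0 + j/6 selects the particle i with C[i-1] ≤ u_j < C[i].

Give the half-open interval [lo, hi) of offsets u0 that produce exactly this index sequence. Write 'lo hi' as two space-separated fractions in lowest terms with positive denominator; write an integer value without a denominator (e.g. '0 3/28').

2/23 7/46

C = [2/23, 9/23, 15/23, 15/23, 17/23, 1]
j=0 picked index 1: u0 ∈ [2/23, 9/23)
j=1 picked index 1: u0 ∈ [-11/138, 31/138)
j=2 picked index 2: u0 ∈ [4/69, 22/69)
j=3 picked index 2: u0 ∈ [-5/46, 7/46)
j=4 picked index 5: u0 ∈ [5/69, 1/3)
j=5 picked index 5: u0 ∈ [-13/138, 1/6)
intersection: [2/23, 7/46)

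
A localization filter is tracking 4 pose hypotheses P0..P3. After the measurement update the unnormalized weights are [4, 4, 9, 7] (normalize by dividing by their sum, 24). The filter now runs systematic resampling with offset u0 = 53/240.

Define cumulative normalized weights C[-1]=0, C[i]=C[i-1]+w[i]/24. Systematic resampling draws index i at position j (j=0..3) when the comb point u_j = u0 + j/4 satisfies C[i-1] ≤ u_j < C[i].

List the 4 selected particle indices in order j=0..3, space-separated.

1 2 3 3

C = [1/6, 1/3, 17/24, 1]
j=0: u_0=53/240 ∈ [1/6, 1/3) → index 1
j=1: u_1=113/240 ∈ [1/3, 17/24) → index 2
j=2: u_2=173/240 ∈ [17/24, 1) → index 3
j=3: u_3=233/240 ∈ [17/24, 1) → index 3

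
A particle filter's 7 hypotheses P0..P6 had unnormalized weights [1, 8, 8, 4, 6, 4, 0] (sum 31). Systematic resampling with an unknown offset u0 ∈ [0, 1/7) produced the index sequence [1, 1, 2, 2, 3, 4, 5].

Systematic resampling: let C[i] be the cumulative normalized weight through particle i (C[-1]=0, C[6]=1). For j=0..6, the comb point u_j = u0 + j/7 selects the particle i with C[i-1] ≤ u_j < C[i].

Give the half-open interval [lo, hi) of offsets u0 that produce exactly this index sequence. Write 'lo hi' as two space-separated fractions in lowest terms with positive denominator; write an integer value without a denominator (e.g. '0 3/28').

C = [1/31, 9/31, 17/31, 21/31, 27/31, 1, 1]
j=0 picked index 1: u0 ∈ [1/31, 9/31)
j=1 picked index 1: u0 ∈ [-24/217, 32/217)
j=2 picked index 2: u0 ∈ [1/217, 57/217)
j=3 picked index 2: u0 ∈ [-30/217, 26/217)
j=4 picked index 3: u0 ∈ [-5/217, 23/217)
j=5 picked index 4: u0 ∈ [-8/217, 34/217)
j=6 picked index 5: u0 ∈ [3/217, 1/7)
intersection: [1/31, 23/217)

1/31 23/217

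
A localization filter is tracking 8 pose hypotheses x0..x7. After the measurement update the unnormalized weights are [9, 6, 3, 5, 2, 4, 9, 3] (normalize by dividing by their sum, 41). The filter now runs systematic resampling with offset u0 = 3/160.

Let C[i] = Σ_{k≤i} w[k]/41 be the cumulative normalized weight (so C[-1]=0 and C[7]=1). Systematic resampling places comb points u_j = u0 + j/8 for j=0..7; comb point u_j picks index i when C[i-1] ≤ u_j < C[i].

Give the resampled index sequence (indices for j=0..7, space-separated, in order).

0 0 1 2 3 5 6 6

C = [9/41, 15/41, 18/41, 23/41, 25/41, 29/41, 38/41, 1]
j=0: u_0=3/160 ∈ [0, 9/41) → index 0
j=1: u_1=23/160 ∈ [0, 9/41) → index 0
j=2: u_2=43/160 ∈ [9/41, 15/41) → index 1
j=3: u_3=63/160 ∈ [15/41, 18/41) → index 2
j=4: u_4=83/160 ∈ [18/41, 23/41) → index 3
j=5: u_5=103/160 ∈ [25/41, 29/41) → index 5
j=6: u_6=123/160 ∈ [29/41, 38/41) → index 6
j=7: u_7=143/160 ∈ [29/41, 38/41) → index 6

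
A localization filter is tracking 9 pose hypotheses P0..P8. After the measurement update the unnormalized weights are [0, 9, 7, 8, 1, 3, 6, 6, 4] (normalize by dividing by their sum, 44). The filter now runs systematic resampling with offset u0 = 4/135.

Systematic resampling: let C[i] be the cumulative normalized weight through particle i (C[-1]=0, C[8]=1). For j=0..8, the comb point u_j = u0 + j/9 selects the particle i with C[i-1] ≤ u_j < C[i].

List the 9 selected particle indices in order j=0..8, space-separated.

1 1 2 2 3 5 6 7 8

C = [0, 9/44, 4/11, 6/11, 25/44, 7/11, 17/22, 10/11, 1]
j=0: u_0=4/135 ∈ [0, 9/44) → index 1
j=1: u_1=19/135 ∈ [0, 9/44) → index 1
j=2: u_2=34/135 ∈ [9/44, 4/11) → index 2
j=3: u_3=49/135 ∈ [9/44, 4/11) → index 2
j=4: u_4=64/135 ∈ [4/11, 6/11) → index 3
j=5: u_5=79/135 ∈ [25/44, 7/11) → index 5
j=6: u_6=94/135 ∈ [7/11, 17/22) → index 6
j=7: u_7=109/135 ∈ [17/22, 10/11) → index 7
j=8: u_8=124/135 ∈ [10/11, 1) → index 8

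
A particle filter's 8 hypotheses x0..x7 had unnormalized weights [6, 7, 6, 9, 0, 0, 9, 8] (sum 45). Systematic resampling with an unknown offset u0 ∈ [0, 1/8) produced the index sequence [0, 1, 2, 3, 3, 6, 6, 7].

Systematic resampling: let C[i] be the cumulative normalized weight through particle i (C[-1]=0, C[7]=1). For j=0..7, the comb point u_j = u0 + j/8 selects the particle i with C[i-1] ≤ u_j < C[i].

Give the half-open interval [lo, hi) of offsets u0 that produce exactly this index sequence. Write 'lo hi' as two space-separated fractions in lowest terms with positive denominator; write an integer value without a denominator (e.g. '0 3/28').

17/360 13/180

C = [2/15, 13/45, 19/45, 28/45, 28/45, 28/45, 37/45, 1]
j=0 picked index 0: u0 ∈ [0, 2/15)
j=1 picked index 1: u0 ∈ [1/120, 59/360)
j=2 picked index 2: u0 ∈ [7/180, 31/180)
j=3 picked index 3: u0 ∈ [17/360, 89/360)
j=4 picked index 3: u0 ∈ [-7/90, 11/90)
j=5 picked index 6: u0 ∈ [-1/360, 71/360)
j=6 picked index 6: u0 ∈ [-23/180, 13/180)
j=7 picked index 7: u0 ∈ [-19/360, 1/8)
intersection: [17/360, 13/180)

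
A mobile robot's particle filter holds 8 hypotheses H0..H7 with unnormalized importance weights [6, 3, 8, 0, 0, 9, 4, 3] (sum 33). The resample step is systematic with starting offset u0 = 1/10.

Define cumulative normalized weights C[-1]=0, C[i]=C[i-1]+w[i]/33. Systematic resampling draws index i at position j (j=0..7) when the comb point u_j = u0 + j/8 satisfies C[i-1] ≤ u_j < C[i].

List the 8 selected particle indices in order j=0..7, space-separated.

C = [2/11, 3/11, 17/33, 17/33, 17/33, 26/33, 10/11, 1]
j=0: u_0=1/10 ∈ [0, 2/11) → index 0
j=1: u_1=9/40 ∈ [2/11, 3/11) → index 1
j=2: u_2=7/20 ∈ [3/11, 17/33) → index 2
j=3: u_3=19/40 ∈ [3/11, 17/33) → index 2
j=4: u_4=3/5 ∈ [17/33, 26/33) → index 5
j=5: u_5=29/40 ∈ [17/33, 26/33) → index 5
j=6: u_6=17/20 ∈ [26/33, 10/11) → index 6
j=7: u_7=39/40 ∈ [10/11, 1) → index 7

0 1 2 2 5 5 6 7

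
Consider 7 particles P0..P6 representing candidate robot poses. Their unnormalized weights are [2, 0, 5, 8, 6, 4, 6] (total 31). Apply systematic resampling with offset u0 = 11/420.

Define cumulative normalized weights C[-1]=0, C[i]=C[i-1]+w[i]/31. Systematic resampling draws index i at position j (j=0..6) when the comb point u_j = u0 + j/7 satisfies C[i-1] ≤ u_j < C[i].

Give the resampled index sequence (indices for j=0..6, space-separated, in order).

0 2 3 3 4 5 6

C = [2/31, 2/31, 7/31, 15/31, 21/31, 25/31, 1]
j=0: u_0=11/420 ∈ [0, 2/31) → index 0
j=1: u_1=71/420 ∈ [2/31, 7/31) → index 2
j=2: u_2=131/420 ∈ [7/31, 15/31) → index 3
j=3: u_3=191/420 ∈ [7/31, 15/31) → index 3
j=4: u_4=251/420 ∈ [15/31, 21/31) → index 4
j=5: u_5=311/420 ∈ [21/31, 25/31) → index 5
j=6: u_6=53/60 ∈ [25/31, 1) → index 6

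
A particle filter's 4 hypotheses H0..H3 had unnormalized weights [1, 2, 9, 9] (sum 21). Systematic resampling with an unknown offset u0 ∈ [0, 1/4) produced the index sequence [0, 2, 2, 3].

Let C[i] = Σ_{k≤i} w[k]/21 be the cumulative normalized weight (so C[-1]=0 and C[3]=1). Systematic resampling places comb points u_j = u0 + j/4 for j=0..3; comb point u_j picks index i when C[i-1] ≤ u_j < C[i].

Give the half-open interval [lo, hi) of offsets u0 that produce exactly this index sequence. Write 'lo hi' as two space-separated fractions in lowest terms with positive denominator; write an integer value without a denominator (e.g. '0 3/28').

0 1/21

C = [1/21, 1/7, 4/7, 1]
j=0 picked index 0: u0 ∈ [0, 1/21)
j=1 picked index 2: u0 ∈ [-3/28, 9/28)
j=2 picked index 2: u0 ∈ [-5/14, 1/14)
j=3 picked index 3: u0 ∈ [-5/28, 1/4)
intersection: [0, 1/21)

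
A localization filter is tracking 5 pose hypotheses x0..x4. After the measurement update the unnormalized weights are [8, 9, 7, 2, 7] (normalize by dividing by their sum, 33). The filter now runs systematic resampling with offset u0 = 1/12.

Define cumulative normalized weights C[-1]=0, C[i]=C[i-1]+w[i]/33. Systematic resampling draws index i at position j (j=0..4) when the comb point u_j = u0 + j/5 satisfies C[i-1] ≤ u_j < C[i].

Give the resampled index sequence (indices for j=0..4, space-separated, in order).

C = [8/33, 17/33, 8/11, 26/33, 1]
j=0: u_0=1/12 ∈ [0, 8/33) → index 0
j=1: u_1=17/60 ∈ [8/33, 17/33) → index 1
j=2: u_2=29/60 ∈ [8/33, 17/33) → index 1
j=3: u_3=41/60 ∈ [17/33, 8/11) → index 2
j=4: u_4=53/60 ∈ [26/33, 1) → index 4

0 1 1 2 4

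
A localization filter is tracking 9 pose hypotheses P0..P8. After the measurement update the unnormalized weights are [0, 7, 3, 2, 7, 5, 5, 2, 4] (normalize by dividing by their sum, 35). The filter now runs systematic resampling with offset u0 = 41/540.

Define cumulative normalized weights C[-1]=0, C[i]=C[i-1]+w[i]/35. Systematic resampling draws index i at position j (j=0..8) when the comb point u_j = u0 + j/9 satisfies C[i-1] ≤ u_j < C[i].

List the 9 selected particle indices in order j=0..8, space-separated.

1 1 3 4 4 5 6 7 8

C = [0, 1/5, 2/7, 12/35, 19/35, 24/35, 29/35, 31/35, 1]
j=0: u_0=41/540 ∈ [0, 1/5) → index 1
j=1: u_1=101/540 ∈ [0, 1/5) → index 1
j=2: u_2=161/540 ∈ [2/7, 12/35) → index 3
j=3: u_3=221/540 ∈ [12/35, 19/35) → index 4
j=4: u_4=281/540 ∈ [12/35, 19/35) → index 4
j=5: u_5=341/540 ∈ [19/35, 24/35) → index 5
j=6: u_6=401/540 ∈ [24/35, 29/35) → index 6
j=7: u_7=461/540 ∈ [29/35, 31/35) → index 7
j=8: u_8=521/540 ∈ [31/35, 1) → index 8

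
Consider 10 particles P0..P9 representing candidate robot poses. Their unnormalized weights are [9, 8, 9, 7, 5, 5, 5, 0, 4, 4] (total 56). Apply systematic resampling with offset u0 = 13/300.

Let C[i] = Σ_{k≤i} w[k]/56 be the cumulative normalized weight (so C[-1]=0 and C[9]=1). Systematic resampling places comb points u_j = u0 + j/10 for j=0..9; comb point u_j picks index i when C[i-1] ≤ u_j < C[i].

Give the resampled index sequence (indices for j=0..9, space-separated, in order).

C = [9/56, 17/56, 13/28, 33/56, 19/28, 43/56, 6/7, 6/7, 13/14, 1]
j=0: u_0=13/300 ∈ [0, 9/56) → index 0
j=1: u_1=43/300 ∈ [0, 9/56) → index 0
j=2: u_2=73/300 ∈ [9/56, 17/56) → index 1
j=3: u_3=103/300 ∈ [17/56, 13/28) → index 2
j=4: u_4=133/300 ∈ [17/56, 13/28) → index 2
j=5: u_5=163/300 ∈ [13/28, 33/56) → index 3
j=6: u_6=193/300 ∈ [33/56, 19/28) → index 4
j=7: u_7=223/300 ∈ [19/28, 43/56) → index 5
j=8: u_8=253/300 ∈ [43/56, 6/7) → index 6
j=9: u_9=283/300 ∈ [13/14, 1) → index 9

0 0 1 2 2 3 4 5 6 9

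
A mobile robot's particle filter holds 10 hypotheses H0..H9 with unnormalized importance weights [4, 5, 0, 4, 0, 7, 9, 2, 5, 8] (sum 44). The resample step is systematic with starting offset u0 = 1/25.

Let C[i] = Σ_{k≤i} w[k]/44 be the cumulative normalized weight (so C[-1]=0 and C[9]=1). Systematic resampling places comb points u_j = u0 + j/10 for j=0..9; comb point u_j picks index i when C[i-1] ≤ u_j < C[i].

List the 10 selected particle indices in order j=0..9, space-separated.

C = [1/11, 9/44, 9/44, 13/44, 13/44, 5/11, 29/44, 31/44, 9/11, 1]
j=0: u_0=1/25 ∈ [0, 1/11) → index 0
j=1: u_1=7/50 ∈ [1/11, 9/44) → index 1
j=2: u_2=6/25 ∈ [9/44, 13/44) → index 3
j=3: u_3=17/50 ∈ [13/44, 5/11) → index 5
j=4: u_4=11/25 ∈ [13/44, 5/11) → index 5
j=5: u_5=27/50 ∈ [5/11, 29/44) → index 6
j=6: u_6=16/25 ∈ [5/11, 29/44) → index 6
j=7: u_7=37/50 ∈ [31/44, 9/11) → index 8
j=8: u_8=21/25 ∈ [9/11, 1) → index 9
j=9: u_9=47/50 ∈ [9/11, 1) → index 9

0 1 3 5 5 6 6 8 9 9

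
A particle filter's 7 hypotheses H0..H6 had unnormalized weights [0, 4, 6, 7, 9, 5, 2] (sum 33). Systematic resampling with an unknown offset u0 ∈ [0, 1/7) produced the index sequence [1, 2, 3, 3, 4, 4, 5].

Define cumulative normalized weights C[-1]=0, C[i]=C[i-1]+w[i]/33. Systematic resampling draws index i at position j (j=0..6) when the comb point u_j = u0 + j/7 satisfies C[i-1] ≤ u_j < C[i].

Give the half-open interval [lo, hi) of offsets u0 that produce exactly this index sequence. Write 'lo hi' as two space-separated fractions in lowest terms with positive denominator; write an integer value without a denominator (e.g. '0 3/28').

C = [0, 4/33, 10/33, 17/33, 26/33, 31/33, 1]
j=0 picked index 1: u0 ∈ [0, 4/33)
j=1 picked index 2: u0 ∈ [-5/231, 37/231)
j=2 picked index 3: u0 ∈ [4/231, 53/231)
j=3 picked index 3: u0 ∈ [-29/231, 20/231)
j=4 picked index 4: u0 ∈ [-13/231, 50/231)
j=5 picked index 4: u0 ∈ [-46/231, 17/231)
j=6 picked index 5: u0 ∈ [-16/231, 19/231)
intersection: [4/231, 17/231)

4/231 17/231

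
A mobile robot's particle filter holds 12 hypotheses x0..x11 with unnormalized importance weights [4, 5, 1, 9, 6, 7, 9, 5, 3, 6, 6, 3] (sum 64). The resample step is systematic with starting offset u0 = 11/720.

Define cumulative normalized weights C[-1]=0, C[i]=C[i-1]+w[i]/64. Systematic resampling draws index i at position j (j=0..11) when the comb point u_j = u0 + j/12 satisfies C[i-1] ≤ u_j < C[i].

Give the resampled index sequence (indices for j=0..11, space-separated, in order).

0 1 3 3 4 5 6 6 7 8 9 10

C = [1/16, 9/64, 5/32, 19/64, 25/64, 1/2, 41/64, 23/32, 49/64, 55/64, 61/64, 1]
j=0: u_0=11/720 ∈ [0, 1/16) → index 0
j=1: u_1=71/720 ∈ [1/16, 9/64) → index 1
j=2: u_2=131/720 ∈ [5/32, 19/64) → index 3
j=3: u_3=191/720 ∈ [5/32, 19/64) → index 3
j=4: u_4=251/720 ∈ [19/64, 25/64) → index 4
j=5: u_5=311/720 ∈ [25/64, 1/2) → index 5
j=6: u_6=371/720 ∈ [1/2, 41/64) → index 6
j=7: u_7=431/720 ∈ [1/2, 41/64) → index 6
j=8: u_8=491/720 ∈ [41/64, 23/32) → index 7
j=9: u_9=551/720 ∈ [23/32, 49/64) → index 8
j=10: u_10=611/720 ∈ [49/64, 55/64) → index 9
j=11: u_11=671/720 ∈ [55/64, 61/64) → index 10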